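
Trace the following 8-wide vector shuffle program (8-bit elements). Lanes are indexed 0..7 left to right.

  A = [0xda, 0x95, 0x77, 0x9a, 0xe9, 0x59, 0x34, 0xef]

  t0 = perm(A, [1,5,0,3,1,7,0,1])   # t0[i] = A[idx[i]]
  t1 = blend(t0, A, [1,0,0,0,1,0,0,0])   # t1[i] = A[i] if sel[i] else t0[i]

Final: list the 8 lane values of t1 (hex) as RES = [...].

→ t0 |95|59|da|9a|95|ef|da|95|
→ t1 |da|59|da|9a|e9|ef|da|95|

RES = [ 0xda  0x59  0xda  0x9a  0xe9  0xef  0xda  0x95 ]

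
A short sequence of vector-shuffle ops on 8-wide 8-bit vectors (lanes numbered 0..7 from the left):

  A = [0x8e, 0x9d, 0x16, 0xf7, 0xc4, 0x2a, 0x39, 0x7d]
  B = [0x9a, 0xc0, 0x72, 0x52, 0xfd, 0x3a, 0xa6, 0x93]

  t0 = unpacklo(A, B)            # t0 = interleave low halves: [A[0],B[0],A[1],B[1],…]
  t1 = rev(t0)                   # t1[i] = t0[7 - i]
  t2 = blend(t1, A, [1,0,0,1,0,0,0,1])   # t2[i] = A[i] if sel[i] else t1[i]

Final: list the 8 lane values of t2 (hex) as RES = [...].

t0 = [0x8e, 0x9a, 0x9d, 0xc0, 0x16, 0x72, 0xf7, 0x52]
t1 = [0x52, 0xf7, 0x72, 0x16, 0xc0, 0x9d, 0x9a, 0x8e]
t2 = [0x8e, 0xf7, 0x72, 0xf7, 0xc0, 0x9d, 0x9a, 0x7d]

RES = [0x8e, 0xf7, 0x72, 0xf7, 0xc0, 0x9d, 0x9a, 0x7d]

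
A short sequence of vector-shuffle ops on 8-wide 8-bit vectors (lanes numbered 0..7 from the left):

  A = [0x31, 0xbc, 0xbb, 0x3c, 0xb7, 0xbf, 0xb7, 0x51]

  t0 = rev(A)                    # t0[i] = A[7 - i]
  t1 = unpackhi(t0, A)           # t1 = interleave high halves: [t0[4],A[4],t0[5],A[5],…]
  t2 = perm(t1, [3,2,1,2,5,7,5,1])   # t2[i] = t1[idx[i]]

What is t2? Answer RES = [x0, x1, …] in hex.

RES = [ 0xbf  0xbb  0xb7  0xbb  0xb7  0x51  0xb7  0xb7 ]

→ t0 |51|b7|bf|b7|3c|bb|bc|31|
→ t1 |3c|b7|bb|bf|bc|b7|31|51|
→ t2 |bf|bb|b7|bb|b7|51|b7|b7|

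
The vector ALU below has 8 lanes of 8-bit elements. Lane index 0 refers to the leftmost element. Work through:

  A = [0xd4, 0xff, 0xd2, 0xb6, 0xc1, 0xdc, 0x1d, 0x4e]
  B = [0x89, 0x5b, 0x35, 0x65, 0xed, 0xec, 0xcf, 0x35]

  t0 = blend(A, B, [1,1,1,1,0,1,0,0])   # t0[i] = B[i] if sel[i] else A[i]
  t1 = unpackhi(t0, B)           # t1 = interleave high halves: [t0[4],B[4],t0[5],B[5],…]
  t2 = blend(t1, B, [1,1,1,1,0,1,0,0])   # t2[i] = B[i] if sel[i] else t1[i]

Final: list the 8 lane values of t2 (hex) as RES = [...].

  t0: 89 5b 35 65 c1 ec 1d 4e
  t1: c1 ed ec ec 1d cf 4e 35
  t2: 89 5b 35 65 1d ec 4e 35

RES = [0x89, 0x5b, 0x35, 0x65, 0x1d, 0xec, 0x4e, 0x35]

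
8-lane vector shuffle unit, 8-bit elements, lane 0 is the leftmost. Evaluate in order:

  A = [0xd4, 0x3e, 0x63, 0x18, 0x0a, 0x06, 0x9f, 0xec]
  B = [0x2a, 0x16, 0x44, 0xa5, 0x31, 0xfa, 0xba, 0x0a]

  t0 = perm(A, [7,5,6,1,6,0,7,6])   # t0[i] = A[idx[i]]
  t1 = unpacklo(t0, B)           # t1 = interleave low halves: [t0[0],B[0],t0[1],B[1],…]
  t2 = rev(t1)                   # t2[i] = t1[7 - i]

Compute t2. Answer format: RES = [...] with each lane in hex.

  t0: ec 06 9f 3e 9f d4 ec 9f
  t1: ec 2a 06 16 9f 44 3e a5
  t2: a5 3e 44 9f 16 06 2a ec

RES = [0xa5, 0x3e, 0x44, 0x9f, 0x16, 0x06, 0x2a, 0xec]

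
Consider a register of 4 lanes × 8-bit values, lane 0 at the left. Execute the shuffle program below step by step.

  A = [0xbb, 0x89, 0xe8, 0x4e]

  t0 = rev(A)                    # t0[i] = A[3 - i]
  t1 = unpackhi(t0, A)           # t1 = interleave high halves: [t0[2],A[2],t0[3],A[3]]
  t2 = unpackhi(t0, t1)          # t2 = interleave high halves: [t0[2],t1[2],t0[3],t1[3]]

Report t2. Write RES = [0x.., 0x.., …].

RES = [ 0x89  0xbb  0xbb  0x4e ]

  t0: 4e e8 89 bb
  t1: 89 e8 bb 4e
  t2: 89 bb bb 4e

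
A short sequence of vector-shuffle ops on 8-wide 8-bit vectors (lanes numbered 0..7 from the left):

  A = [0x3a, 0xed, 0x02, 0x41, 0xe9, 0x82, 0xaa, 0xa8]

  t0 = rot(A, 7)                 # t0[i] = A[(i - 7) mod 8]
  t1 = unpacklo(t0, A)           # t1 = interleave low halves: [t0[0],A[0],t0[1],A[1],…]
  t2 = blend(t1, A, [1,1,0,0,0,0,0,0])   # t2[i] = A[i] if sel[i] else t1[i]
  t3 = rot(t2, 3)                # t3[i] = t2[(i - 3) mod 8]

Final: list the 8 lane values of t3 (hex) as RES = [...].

  t0: ed 02 41 e9 82 aa a8 3a
  t1: ed 3a 02 ed 41 02 e9 41
  t2: 3a ed 02 ed 41 02 e9 41
  t3: 02 e9 41 3a ed 02 ed 41

RES = [0x02, 0xe9, 0x41, 0x3a, 0xed, 0x02, 0xed, 0x41]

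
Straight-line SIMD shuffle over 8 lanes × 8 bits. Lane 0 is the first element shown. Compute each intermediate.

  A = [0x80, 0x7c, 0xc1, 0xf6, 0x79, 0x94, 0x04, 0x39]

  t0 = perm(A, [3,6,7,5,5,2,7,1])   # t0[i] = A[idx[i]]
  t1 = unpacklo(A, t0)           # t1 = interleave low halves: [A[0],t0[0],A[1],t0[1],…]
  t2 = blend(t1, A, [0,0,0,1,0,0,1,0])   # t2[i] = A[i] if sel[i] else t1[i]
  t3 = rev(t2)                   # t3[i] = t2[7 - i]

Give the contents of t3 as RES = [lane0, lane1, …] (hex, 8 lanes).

RES = [0x94, 0x04, 0x39, 0xc1, 0xf6, 0x7c, 0xf6, 0x80]

t0 = [0xf6, 0x04, 0x39, 0x94, 0x94, 0xc1, 0x39, 0x7c]
t1 = [0x80, 0xf6, 0x7c, 0x04, 0xc1, 0x39, 0xf6, 0x94]
t2 = [0x80, 0xf6, 0x7c, 0xf6, 0xc1, 0x39, 0x04, 0x94]
t3 = [0x94, 0x04, 0x39, 0xc1, 0xf6, 0x7c, 0xf6, 0x80]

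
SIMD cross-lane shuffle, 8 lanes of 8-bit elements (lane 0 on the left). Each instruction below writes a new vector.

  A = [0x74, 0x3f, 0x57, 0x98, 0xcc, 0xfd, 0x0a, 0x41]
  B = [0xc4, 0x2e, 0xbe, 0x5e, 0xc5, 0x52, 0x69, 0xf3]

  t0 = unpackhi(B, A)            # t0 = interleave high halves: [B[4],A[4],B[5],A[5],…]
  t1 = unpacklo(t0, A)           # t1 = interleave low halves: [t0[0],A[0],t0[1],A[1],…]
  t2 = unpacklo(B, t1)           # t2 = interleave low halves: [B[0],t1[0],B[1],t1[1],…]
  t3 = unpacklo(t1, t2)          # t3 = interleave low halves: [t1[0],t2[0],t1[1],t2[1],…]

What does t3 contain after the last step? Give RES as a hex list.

  t0: c5 cc 52 fd 69 0a f3 41
  t1: c5 74 cc 3f 52 57 fd 98
  t2: c4 c5 2e 74 be cc 5e 3f
  t3: c5 c4 74 c5 cc 2e 3f 74

RES = [ 0xc5  0xc4  0x74  0xc5  0xcc  0x2e  0x3f  0x74 ]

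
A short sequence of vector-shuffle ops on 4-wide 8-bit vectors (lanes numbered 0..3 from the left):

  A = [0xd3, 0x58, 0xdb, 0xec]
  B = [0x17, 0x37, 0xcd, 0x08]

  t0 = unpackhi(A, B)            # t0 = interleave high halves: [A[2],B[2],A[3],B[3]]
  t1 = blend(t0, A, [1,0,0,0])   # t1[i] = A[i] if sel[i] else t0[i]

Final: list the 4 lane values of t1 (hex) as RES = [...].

→ t0 |db|cd|ec|08|
→ t1 |d3|cd|ec|08|

RES = [0xd3, 0xcd, 0xec, 0x08]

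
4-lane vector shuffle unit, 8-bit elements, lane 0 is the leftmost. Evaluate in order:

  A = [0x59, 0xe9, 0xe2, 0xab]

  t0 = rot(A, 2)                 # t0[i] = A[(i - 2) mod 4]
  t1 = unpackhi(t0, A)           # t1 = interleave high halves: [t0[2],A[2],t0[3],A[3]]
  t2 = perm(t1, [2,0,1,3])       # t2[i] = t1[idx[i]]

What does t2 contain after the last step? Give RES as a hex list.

→ t0 |e2|ab|59|e9|
→ t1 |59|e2|e9|ab|
→ t2 |e9|59|e2|ab|

RES = [0xe9, 0x59, 0xe2, 0xab]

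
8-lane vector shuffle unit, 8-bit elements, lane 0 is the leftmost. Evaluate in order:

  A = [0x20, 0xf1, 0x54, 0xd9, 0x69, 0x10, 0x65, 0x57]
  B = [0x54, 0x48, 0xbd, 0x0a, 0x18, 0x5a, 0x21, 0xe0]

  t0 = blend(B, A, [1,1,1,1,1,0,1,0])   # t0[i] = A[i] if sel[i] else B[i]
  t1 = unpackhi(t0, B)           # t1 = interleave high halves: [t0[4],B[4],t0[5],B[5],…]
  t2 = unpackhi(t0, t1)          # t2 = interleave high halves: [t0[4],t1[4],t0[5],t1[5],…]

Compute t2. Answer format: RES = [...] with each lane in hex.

RES = [ 0x69  0x65  0x5a  0x21  0x65  0xe0  0xe0  0xe0 ]

→ t0 |20|f1|54|d9|69|5a|65|e0|
→ t1 |69|18|5a|5a|65|21|e0|e0|
→ t2 |69|65|5a|21|65|e0|e0|e0|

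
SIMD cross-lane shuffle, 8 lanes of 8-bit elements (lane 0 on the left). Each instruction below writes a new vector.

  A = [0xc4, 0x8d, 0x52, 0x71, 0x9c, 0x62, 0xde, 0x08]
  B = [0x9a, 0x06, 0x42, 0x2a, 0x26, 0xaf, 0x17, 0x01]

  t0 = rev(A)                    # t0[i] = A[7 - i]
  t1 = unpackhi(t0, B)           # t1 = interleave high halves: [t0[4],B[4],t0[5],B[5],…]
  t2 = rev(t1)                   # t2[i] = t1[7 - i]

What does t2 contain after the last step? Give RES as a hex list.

RES = [0x01, 0xc4, 0x17, 0x8d, 0xaf, 0x52, 0x26, 0x71]

  t0: 08 de 62 9c 71 52 8d c4
  t1: 71 26 52 af 8d 17 c4 01
  t2: 01 c4 17 8d af 52 26 71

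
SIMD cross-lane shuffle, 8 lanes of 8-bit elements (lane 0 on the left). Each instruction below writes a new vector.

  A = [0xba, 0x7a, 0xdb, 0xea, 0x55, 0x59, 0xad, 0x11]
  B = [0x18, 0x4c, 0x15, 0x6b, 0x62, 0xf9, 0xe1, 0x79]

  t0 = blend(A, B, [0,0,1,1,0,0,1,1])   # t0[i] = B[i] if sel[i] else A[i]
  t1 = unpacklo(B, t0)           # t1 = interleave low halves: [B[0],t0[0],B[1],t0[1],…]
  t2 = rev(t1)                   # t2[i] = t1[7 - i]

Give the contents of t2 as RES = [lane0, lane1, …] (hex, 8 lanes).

RES = [ 0x6b  0x6b  0x15  0x15  0x7a  0x4c  0xba  0x18 ]

t0 = [0xba, 0x7a, 0x15, 0x6b, 0x55, 0x59, 0xe1, 0x79]
t1 = [0x18, 0xba, 0x4c, 0x7a, 0x15, 0x15, 0x6b, 0x6b]
t2 = [0x6b, 0x6b, 0x15, 0x15, 0x7a, 0x4c, 0xba, 0x18]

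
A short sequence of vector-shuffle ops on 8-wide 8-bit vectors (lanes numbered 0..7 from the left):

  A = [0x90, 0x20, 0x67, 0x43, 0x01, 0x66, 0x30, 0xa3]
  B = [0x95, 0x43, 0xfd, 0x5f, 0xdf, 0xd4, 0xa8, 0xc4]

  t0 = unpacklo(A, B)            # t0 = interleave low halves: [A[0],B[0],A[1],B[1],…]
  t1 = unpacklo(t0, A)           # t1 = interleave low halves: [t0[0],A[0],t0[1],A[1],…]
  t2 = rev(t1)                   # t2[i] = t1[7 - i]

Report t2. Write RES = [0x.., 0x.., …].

  t0: 90 95 20 43 67 fd 43 5f
  t1: 90 90 95 20 20 67 43 43
  t2: 43 43 67 20 20 95 90 90

RES = [ 0x43  0x43  0x67  0x20  0x20  0x95  0x90  0x90 ]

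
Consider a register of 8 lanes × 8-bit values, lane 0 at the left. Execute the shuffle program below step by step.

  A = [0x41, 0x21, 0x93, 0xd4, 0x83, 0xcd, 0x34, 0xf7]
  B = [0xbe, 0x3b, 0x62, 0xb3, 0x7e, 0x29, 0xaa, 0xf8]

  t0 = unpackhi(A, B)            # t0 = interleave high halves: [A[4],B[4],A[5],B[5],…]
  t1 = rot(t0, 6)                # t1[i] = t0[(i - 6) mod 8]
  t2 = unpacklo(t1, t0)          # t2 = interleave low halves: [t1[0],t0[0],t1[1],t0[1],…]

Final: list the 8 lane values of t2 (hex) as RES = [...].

RES = [ 0xcd  0x83  0x29  0x7e  0x34  0xcd  0xaa  0x29 ]

t0 = [0x83, 0x7e, 0xcd, 0x29, 0x34, 0xaa, 0xf7, 0xf8]
t1 = [0xcd, 0x29, 0x34, 0xaa, 0xf7, 0xf8, 0x83, 0x7e]
t2 = [0xcd, 0x83, 0x29, 0x7e, 0x34, 0xcd, 0xaa, 0x29]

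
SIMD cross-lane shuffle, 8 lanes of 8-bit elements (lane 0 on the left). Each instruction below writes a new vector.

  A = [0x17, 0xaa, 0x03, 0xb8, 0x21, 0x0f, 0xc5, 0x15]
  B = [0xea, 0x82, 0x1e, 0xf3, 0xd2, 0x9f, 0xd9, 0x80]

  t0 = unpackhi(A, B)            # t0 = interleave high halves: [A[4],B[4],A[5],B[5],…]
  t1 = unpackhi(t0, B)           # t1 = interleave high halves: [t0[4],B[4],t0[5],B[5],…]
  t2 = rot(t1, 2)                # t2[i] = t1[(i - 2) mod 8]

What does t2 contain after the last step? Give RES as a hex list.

RES = [0x80, 0x80, 0xc5, 0xd2, 0xd9, 0x9f, 0x15, 0xd9]

→ t0 |21|d2|0f|9f|c5|d9|15|80|
→ t1 |c5|d2|d9|9f|15|d9|80|80|
→ t2 |80|80|c5|d2|d9|9f|15|d9|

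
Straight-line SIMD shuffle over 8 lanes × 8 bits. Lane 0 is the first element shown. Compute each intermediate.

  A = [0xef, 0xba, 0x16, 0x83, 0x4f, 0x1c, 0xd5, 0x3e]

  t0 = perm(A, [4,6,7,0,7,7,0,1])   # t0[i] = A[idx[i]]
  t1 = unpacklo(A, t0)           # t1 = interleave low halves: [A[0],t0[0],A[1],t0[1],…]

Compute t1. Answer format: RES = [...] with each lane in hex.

RES = [ 0xef  0x4f  0xba  0xd5  0x16  0x3e  0x83  0xef ]

  t0: 4f d5 3e ef 3e 3e ef ba
  t1: ef 4f ba d5 16 3e 83 ef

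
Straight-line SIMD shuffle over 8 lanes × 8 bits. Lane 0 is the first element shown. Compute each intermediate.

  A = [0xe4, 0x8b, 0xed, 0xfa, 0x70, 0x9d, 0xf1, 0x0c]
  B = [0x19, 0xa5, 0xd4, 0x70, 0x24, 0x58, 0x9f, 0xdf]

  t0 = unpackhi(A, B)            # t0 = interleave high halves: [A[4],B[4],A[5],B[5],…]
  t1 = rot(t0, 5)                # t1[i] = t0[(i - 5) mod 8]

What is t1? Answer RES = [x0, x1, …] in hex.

RES = [0x58, 0xf1, 0x9f, 0x0c, 0xdf, 0x70, 0x24, 0x9d]

→ t0 |70|24|9d|58|f1|9f|0c|df|
→ t1 |58|f1|9f|0c|df|70|24|9d|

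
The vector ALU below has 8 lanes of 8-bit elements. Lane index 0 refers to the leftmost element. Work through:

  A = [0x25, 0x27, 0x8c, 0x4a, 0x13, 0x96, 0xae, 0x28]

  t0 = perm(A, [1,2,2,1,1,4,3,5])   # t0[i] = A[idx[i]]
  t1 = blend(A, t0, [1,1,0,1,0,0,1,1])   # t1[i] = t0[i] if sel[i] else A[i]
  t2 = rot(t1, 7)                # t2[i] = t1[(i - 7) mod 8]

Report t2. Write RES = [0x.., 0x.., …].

→ t0 |27|8c|8c|27|27|13|4a|96|
→ t1 |27|8c|8c|27|13|96|4a|96|
→ t2 |8c|8c|27|13|96|4a|96|27|

RES = [0x8c, 0x8c, 0x27, 0x13, 0x96, 0x4a, 0x96, 0x27]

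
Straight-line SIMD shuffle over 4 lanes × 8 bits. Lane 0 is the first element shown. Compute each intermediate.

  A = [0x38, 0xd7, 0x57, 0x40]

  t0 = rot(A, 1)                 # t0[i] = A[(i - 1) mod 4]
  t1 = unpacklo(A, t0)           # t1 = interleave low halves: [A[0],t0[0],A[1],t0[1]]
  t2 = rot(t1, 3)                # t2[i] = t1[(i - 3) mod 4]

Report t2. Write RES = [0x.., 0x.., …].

  t0: 40 38 d7 57
  t1: 38 40 d7 38
  t2: 40 d7 38 38

RES = [ 0x40  0xd7  0x38  0x38 ]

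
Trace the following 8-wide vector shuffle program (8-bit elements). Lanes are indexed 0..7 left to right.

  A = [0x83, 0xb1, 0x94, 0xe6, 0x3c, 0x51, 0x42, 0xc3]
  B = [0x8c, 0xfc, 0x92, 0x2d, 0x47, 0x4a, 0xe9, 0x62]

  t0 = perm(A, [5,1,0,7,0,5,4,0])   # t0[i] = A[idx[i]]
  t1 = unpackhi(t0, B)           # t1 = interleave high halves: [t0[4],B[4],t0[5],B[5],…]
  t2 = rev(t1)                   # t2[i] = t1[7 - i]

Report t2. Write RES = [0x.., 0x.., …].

  t0: 51 b1 83 c3 83 51 3c 83
  t1: 83 47 51 4a 3c e9 83 62
  t2: 62 83 e9 3c 4a 51 47 83

RES = [0x62, 0x83, 0xe9, 0x3c, 0x4a, 0x51, 0x47, 0x83]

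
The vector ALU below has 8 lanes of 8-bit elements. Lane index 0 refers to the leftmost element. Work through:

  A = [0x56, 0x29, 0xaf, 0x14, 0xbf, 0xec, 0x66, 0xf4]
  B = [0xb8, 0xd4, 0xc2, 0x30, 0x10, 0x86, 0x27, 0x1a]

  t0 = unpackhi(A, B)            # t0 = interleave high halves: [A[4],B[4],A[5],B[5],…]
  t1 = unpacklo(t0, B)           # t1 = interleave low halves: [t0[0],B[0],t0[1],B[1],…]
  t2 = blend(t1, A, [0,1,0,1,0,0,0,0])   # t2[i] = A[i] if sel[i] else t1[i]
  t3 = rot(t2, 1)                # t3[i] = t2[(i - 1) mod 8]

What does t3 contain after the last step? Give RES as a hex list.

→ t0 |bf|10|ec|86|66|27|f4|1a|
→ t1 |bf|b8|10|d4|ec|c2|86|30|
→ t2 |bf|29|10|14|ec|c2|86|30|
→ t3 |30|bf|29|10|14|ec|c2|86|

RES = [0x30, 0xbf, 0x29, 0x10, 0x14, 0xec, 0xc2, 0x86]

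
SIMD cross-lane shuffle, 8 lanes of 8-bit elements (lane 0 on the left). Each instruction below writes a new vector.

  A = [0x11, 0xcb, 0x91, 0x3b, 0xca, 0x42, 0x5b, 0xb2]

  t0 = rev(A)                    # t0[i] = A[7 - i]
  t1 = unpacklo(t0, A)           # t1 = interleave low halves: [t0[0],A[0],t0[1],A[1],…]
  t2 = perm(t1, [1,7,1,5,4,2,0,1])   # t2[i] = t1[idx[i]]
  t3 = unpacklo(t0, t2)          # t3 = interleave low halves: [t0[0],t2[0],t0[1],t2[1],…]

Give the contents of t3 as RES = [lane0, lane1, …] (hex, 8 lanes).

RES = [0xb2, 0x11, 0x5b, 0x3b, 0x42, 0x11, 0xca, 0x91]

  t0: b2 5b 42 ca 3b 91 cb 11
  t1: b2 11 5b cb 42 91 ca 3b
  t2: 11 3b 11 91 42 5b b2 11
  t3: b2 11 5b 3b 42 11 ca 91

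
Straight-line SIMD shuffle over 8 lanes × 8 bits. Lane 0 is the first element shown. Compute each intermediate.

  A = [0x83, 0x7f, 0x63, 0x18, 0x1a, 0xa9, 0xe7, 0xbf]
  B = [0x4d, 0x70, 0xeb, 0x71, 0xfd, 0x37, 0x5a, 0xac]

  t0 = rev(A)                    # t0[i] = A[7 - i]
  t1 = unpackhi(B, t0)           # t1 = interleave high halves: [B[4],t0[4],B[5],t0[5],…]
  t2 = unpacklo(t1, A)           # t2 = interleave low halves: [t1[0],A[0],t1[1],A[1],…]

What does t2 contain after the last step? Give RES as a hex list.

t0 = [0xbf, 0xe7, 0xa9, 0x1a, 0x18, 0x63, 0x7f, 0x83]
t1 = [0xfd, 0x18, 0x37, 0x63, 0x5a, 0x7f, 0xac, 0x83]
t2 = [0xfd, 0x83, 0x18, 0x7f, 0x37, 0x63, 0x63, 0x18]

RES = [0xfd, 0x83, 0x18, 0x7f, 0x37, 0x63, 0x63, 0x18]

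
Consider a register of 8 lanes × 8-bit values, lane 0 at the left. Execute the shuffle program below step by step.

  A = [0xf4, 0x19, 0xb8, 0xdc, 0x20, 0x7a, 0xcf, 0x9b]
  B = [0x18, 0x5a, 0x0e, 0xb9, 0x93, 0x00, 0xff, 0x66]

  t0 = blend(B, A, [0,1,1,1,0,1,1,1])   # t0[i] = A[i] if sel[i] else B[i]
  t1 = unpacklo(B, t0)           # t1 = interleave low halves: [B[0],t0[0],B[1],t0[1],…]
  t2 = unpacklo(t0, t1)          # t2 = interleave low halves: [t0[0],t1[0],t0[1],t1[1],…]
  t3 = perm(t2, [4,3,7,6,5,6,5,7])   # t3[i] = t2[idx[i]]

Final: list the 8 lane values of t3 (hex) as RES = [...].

  t0: 18 19 b8 dc 93 7a cf 9b
  t1: 18 18 5a 19 0e b8 b9 dc
  t2: 18 18 19 18 b8 5a dc 19
  t3: b8 18 19 dc 5a dc 5a 19

RES = [0xb8, 0x18, 0x19, 0xdc, 0x5a, 0xdc, 0x5a, 0x19]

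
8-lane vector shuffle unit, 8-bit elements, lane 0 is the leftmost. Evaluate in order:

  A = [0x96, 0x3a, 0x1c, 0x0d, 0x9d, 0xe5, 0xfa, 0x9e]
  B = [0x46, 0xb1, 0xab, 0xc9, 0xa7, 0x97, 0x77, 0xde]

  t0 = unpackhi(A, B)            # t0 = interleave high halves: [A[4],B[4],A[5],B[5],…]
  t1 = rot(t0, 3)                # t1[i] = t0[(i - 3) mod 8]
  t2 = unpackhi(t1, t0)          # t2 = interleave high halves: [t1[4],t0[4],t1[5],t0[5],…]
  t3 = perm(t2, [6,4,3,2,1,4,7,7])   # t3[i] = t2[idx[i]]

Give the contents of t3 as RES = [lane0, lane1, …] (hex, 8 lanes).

RES = [0xfa, 0x97, 0x77, 0xe5, 0xfa, 0x97, 0xde, 0xde]

  t0: 9d a7 e5 97 fa 77 9e de
  t1: 77 9e de 9d a7 e5 97 fa
  t2: a7 fa e5 77 97 9e fa de
  t3: fa 97 77 e5 fa 97 de de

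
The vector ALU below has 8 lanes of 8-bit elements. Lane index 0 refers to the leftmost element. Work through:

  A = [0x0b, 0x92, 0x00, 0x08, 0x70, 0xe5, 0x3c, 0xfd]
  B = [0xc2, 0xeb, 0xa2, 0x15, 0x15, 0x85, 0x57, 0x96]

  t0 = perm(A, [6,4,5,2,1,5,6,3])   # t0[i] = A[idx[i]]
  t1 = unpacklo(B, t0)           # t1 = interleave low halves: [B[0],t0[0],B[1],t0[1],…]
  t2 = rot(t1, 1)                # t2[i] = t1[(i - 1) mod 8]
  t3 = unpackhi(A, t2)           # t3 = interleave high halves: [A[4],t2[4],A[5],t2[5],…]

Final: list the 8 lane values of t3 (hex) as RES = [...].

  t0: 3c 70 e5 00 92 e5 3c 08
  t1: c2 3c eb 70 a2 e5 15 00
  t2: 00 c2 3c eb 70 a2 e5 15
  t3: 70 70 e5 a2 3c e5 fd 15

RES = [0x70, 0x70, 0xe5, 0xa2, 0x3c, 0xe5, 0xfd, 0x15]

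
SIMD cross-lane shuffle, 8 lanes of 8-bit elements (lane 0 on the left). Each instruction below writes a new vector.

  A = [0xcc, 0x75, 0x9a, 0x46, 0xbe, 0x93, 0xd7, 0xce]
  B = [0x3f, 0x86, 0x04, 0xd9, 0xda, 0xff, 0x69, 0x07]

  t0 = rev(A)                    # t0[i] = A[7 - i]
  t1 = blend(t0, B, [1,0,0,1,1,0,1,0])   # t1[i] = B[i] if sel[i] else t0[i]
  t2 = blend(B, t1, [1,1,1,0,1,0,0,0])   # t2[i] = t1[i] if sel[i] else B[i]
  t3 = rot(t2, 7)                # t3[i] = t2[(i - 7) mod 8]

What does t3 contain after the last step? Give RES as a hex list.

RES = [0xd7, 0x93, 0xd9, 0xda, 0xff, 0x69, 0x07, 0x3f]

  t0: ce d7 93 be 46 9a 75 cc
  t1: 3f d7 93 d9 da 9a 69 cc
  t2: 3f d7 93 d9 da ff 69 07
  t3: d7 93 d9 da ff 69 07 3f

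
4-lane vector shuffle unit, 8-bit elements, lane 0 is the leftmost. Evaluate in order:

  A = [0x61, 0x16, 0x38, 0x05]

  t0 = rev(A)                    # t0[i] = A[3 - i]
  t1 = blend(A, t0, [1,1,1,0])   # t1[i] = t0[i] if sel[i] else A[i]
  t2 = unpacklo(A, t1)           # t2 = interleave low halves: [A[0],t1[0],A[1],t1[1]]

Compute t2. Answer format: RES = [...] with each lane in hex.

→ t0 |05|38|16|61|
→ t1 |05|38|16|05|
→ t2 |61|05|16|38|

RES = [ 0x61  0x05  0x16  0x38 ]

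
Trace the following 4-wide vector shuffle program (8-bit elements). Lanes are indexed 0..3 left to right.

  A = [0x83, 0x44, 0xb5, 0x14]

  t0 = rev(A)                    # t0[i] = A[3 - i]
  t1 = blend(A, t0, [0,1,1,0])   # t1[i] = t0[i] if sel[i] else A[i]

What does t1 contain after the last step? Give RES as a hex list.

→ t0 |14|b5|44|83|
→ t1 |83|b5|44|14|

RES = [0x83, 0xb5, 0x44, 0x14]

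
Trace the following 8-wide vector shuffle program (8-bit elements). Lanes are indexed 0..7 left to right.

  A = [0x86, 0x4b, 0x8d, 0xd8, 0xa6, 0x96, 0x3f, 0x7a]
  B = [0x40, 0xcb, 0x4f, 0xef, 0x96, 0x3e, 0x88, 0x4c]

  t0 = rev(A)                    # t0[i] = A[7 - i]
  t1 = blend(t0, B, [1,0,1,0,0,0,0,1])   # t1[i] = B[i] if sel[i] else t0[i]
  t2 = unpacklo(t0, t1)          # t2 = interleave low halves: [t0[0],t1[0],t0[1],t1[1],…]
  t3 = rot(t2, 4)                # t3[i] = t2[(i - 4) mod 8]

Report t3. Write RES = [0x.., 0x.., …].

t0 = [0x7a, 0x3f, 0x96, 0xa6, 0xd8, 0x8d, 0x4b, 0x86]
t1 = [0x40, 0x3f, 0x4f, 0xa6, 0xd8, 0x8d, 0x4b, 0x4c]
t2 = [0x7a, 0x40, 0x3f, 0x3f, 0x96, 0x4f, 0xa6, 0xa6]
t3 = [0x96, 0x4f, 0xa6, 0xa6, 0x7a, 0x40, 0x3f, 0x3f]

RES = [0x96, 0x4f, 0xa6, 0xa6, 0x7a, 0x40, 0x3f, 0x3f]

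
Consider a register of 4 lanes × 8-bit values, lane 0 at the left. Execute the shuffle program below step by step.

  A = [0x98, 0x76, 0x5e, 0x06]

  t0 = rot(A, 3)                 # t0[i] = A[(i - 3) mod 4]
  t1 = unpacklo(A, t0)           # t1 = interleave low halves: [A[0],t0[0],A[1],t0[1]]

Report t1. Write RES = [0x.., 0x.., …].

RES = [0x98, 0x76, 0x76, 0x5e]

  t0: 76 5e 06 98
  t1: 98 76 76 5e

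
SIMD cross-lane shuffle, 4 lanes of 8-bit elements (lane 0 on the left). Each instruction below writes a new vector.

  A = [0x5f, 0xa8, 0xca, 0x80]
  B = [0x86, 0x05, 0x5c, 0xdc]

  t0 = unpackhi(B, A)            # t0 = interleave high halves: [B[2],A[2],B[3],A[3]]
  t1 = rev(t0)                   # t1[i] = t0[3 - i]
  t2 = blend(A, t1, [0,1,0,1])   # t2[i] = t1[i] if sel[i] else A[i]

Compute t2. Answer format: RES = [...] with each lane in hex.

RES = [0x5f, 0xdc, 0xca, 0x5c]

t0 = [0x5c, 0xca, 0xdc, 0x80]
t1 = [0x80, 0xdc, 0xca, 0x5c]
t2 = [0x5f, 0xdc, 0xca, 0x5c]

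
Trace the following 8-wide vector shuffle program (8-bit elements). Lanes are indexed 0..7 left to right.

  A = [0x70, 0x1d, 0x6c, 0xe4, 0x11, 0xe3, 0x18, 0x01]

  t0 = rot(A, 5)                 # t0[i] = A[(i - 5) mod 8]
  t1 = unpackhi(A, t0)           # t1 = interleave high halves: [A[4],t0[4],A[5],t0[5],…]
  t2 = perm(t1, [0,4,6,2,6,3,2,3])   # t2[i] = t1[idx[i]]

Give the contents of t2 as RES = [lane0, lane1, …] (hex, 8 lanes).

→ t0 |e4|11|e3|18|01|70|1d|6c|
→ t1 |11|01|e3|70|18|1d|01|6c|
→ t2 |11|18|01|e3|01|70|e3|70|

RES = [ 0x11  0x18  0x01  0xe3  0x01  0x70  0xe3  0x70 ]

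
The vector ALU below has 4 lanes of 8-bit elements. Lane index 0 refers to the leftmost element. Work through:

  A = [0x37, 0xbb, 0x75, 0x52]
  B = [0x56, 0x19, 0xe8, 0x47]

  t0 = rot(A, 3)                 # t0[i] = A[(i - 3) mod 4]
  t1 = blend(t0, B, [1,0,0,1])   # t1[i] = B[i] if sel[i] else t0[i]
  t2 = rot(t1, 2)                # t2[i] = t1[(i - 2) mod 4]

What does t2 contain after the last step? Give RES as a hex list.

t0 = [0xbb, 0x75, 0x52, 0x37]
t1 = [0x56, 0x75, 0x52, 0x47]
t2 = [0x52, 0x47, 0x56, 0x75]

RES = [ 0x52  0x47  0x56  0x75 ]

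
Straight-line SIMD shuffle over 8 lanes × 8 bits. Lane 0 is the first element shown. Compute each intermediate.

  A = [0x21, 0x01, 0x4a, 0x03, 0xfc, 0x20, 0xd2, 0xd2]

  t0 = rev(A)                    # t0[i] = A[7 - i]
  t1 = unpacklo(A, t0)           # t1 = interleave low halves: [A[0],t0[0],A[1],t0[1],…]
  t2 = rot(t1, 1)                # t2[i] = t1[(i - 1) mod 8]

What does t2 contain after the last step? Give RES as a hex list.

→ t0 |d2|d2|20|fc|03|4a|01|21|
→ t1 |21|d2|01|d2|4a|20|03|fc|
→ t2 |fc|21|d2|01|d2|4a|20|03|

RES = [0xfc, 0x21, 0xd2, 0x01, 0xd2, 0x4a, 0x20, 0x03]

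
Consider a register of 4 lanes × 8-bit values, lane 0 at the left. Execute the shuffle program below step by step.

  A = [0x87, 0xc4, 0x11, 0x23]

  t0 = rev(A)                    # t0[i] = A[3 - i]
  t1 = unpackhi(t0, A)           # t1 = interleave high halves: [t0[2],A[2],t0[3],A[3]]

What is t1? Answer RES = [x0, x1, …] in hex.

→ t0 |23|11|c4|87|
→ t1 |c4|11|87|23|

RES = [0xc4, 0x11, 0x87, 0x23]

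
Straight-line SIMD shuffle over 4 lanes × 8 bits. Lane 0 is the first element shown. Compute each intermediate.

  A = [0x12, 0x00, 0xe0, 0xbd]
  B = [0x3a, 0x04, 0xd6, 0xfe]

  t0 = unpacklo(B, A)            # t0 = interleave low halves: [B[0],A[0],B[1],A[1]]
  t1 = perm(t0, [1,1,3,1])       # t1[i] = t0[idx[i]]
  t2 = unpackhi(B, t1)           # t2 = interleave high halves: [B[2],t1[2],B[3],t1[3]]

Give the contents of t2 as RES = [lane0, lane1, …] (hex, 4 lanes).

RES = [ 0xd6  0x00  0xfe  0x12 ]

t0 = [0x3a, 0x12, 0x04, 0x00]
t1 = [0x12, 0x12, 0x00, 0x12]
t2 = [0xd6, 0x00, 0xfe, 0x12]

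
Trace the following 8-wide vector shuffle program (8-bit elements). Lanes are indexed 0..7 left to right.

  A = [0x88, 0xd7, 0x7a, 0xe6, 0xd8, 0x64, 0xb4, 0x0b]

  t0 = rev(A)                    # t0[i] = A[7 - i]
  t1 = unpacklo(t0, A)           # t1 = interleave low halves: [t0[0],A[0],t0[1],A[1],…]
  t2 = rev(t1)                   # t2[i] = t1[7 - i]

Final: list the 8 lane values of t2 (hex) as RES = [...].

t0 = [0x0b, 0xb4, 0x64, 0xd8, 0xe6, 0x7a, 0xd7, 0x88]
t1 = [0x0b, 0x88, 0xb4, 0xd7, 0x64, 0x7a, 0xd8, 0xe6]
t2 = [0xe6, 0xd8, 0x7a, 0x64, 0xd7, 0xb4, 0x88, 0x0b]

RES = [ 0xe6  0xd8  0x7a  0x64  0xd7  0xb4  0x88  0x0b ]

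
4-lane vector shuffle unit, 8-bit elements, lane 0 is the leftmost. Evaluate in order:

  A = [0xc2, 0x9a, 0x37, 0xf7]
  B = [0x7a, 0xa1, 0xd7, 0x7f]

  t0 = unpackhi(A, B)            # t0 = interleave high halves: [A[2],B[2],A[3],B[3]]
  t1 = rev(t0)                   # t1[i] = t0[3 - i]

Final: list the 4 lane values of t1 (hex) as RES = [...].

RES = [ 0x7f  0xf7  0xd7  0x37 ]

  t0: 37 d7 f7 7f
  t1: 7f f7 d7 37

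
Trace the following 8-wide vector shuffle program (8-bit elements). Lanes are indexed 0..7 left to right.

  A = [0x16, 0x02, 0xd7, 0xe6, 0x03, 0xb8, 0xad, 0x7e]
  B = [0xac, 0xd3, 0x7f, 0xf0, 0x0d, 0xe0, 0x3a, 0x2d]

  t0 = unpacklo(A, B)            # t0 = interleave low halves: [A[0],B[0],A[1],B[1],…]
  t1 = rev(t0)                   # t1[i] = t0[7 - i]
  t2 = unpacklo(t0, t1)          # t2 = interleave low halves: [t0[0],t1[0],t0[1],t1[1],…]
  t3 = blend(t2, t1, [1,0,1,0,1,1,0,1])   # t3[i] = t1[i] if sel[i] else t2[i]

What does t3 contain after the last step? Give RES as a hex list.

t0 = [0x16, 0xac, 0x02, 0xd3, 0xd7, 0x7f, 0xe6, 0xf0]
t1 = [0xf0, 0xe6, 0x7f, 0xd7, 0xd3, 0x02, 0xac, 0x16]
t2 = [0x16, 0xf0, 0xac, 0xe6, 0x02, 0x7f, 0xd3, 0xd7]
t3 = [0xf0, 0xf0, 0x7f, 0xe6, 0xd3, 0x02, 0xd3, 0x16]

RES = [ 0xf0  0xf0  0x7f  0xe6  0xd3  0x02  0xd3  0x16 ]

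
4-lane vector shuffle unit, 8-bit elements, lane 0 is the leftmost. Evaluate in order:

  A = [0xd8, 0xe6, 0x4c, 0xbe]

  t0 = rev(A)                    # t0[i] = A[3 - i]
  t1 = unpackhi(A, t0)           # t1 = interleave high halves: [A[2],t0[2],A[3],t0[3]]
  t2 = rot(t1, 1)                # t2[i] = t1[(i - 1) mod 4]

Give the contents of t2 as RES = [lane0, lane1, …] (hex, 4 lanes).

  t0: be 4c e6 d8
  t1: 4c e6 be d8
  t2: d8 4c e6 be

RES = [0xd8, 0x4c, 0xe6, 0xbe]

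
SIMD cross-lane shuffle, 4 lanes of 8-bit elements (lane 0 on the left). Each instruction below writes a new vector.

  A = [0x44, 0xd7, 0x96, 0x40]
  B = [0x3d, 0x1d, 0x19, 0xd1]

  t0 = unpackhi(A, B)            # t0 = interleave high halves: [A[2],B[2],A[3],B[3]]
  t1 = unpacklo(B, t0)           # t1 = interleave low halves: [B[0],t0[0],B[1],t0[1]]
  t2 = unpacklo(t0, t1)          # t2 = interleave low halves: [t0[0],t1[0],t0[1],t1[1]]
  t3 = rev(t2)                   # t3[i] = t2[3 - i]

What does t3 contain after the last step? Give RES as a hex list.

  t0: 96 19 40 d1
  t1: 3d 96 1d 19
  t2: 96 3d 19 96
  t3: 96 19 3d 96

RES = [0x96, 0x19, 0x3d, 0x96]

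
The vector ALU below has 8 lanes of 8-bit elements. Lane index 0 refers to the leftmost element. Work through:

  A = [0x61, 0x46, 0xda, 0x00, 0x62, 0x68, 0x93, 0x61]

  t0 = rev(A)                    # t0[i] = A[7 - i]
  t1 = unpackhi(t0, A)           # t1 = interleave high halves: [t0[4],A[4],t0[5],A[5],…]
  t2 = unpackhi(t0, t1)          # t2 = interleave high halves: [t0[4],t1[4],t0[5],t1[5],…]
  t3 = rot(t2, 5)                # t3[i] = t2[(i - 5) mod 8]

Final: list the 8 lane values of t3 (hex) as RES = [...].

→ t0 |61|93|68|62|00|da|46|61|
→ t1 |00|62|da|68|46|93|61|61|
→ t2 |00|46|da|93|46|61|61|61|
→ t3 |93|46|61|61|61|00|46|da|

RES = [0x93, 0x46, 0x61, 0x61, 0x61, 0x00, 0x46, 0xda]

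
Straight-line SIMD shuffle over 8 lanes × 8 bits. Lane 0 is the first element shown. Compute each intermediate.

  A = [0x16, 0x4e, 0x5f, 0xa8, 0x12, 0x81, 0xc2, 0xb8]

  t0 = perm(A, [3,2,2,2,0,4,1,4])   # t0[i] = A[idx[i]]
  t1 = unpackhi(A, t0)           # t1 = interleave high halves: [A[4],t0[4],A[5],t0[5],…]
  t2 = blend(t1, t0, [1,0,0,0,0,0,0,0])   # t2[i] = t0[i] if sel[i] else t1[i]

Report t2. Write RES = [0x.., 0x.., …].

t0 = [0xa8, 0x5f, 0x5f, 0x5f, 0x16, 0x12, 0x4e, 0x12]
t1 = [0x12, 0x16, 0x81, 0x12, 0xc2, 0x4e, 0xb8, 0x12]
t2 = [0xa8, 0x16, 0x81, 0x12, 0xc2, 0x4e, 0xb8, 0x12]

RES = [ 0xa8  0x16  0x81  0x12  0xc2  0x4e  0xb8  0x12 ]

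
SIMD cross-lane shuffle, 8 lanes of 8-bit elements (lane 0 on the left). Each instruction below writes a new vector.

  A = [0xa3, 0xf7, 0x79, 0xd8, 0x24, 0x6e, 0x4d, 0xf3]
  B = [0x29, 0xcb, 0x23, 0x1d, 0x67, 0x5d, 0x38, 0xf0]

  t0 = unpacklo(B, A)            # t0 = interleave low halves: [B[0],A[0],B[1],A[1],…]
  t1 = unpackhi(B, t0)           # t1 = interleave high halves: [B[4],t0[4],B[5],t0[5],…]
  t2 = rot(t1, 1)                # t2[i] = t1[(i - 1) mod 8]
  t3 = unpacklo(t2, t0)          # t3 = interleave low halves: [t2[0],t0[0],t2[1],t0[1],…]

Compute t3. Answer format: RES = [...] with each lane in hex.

  t0: 29 a3 cb f7 23 79 1d d8
  t1: 67 23 5d 79 38 1d f0 d8
  t2: d8 67 23 5d 79 38 1d f0
  t3: d8 29 67 a3 23 cb 5d f7

RES = [0xd8, 0x29, 0x67, 0xa3, 0x23, 0xcb, 0x5d, 0xf7]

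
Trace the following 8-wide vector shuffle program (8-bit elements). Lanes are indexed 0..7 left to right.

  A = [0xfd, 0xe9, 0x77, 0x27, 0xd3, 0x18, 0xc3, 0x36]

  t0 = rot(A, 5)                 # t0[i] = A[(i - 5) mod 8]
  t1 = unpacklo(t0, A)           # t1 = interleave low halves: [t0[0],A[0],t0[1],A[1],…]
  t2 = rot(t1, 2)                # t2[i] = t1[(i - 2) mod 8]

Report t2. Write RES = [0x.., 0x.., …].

RES = [ 0xc3  0x27  0x27  0xfd  0xd3  0xe9  0x18  0x77 ]

t0 = [0x27, 0xd3, 0x18, 0xc3, 0x36, 0xfd, 0xe9, 0x77]
t1 = [0x27, 0xfd, 0xd3, 0xe9, 0x18, 0x77, 0xc3, 0x27]
t2 = [0xc3, 0x27, 0x27, 0xfd, 0xd3, 0xe9, 0x18, 0x77]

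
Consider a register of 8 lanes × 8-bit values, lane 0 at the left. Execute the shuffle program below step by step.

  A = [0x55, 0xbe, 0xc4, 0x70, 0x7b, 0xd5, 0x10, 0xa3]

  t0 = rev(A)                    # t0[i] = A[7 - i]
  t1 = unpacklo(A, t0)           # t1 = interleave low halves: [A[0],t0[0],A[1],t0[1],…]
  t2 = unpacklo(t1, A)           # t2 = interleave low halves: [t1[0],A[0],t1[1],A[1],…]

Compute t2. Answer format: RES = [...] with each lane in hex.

t0 = [0xa3, 0x10, 0xd5, 0x7b, 0x70, 0xc4, 0xbe, 0x55]
t1 = [0x55, 0xa3, 0xbe, 0x10, 0xc4, 0xd5, 0x70, 0x7b]
t2 = [0x55, 0x55, 0xa3, 0xbe, 0xbe, 0xc4, 0x10, 0x70]

RES = [0x55, 0x55, 0xa3, 0xbe, 0xbe, 0xc4, 0x10, 0x70]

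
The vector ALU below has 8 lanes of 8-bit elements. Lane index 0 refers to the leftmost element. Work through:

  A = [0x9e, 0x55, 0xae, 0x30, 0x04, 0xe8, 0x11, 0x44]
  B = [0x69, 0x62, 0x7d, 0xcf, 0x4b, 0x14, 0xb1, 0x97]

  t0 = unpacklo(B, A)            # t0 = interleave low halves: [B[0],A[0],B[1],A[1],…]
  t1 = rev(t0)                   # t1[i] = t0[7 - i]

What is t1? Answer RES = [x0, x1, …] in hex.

→ t0 |69|9e|62|55|7d|ae|cf|30|
→ t1 |30|cf|ae|7d|55|62|9e|69|

RES = [0x30, 0xcf, 0xae, 0x7d, 0x55, 0x62, 0x9e, 0x69]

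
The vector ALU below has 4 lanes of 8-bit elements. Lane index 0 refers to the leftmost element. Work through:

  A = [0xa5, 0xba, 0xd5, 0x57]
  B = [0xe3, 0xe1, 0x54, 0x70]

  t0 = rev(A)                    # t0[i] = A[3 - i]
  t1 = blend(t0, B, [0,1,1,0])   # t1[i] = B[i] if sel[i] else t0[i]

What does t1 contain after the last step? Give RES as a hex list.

RES = [ 0x57  0xe1  0x54  0xa5 ]

  t0: 57 d5 ba a5
  t1: 57 e1 54 a5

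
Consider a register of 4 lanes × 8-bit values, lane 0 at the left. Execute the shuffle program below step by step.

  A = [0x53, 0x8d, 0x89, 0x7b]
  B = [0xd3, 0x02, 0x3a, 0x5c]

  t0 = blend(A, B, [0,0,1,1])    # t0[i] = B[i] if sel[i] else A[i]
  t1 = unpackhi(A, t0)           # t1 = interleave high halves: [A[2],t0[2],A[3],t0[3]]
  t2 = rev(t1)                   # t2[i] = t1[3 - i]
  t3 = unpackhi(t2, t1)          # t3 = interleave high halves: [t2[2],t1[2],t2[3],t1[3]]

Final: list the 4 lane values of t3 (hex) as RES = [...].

→ t0 |53|8d|3a|5c|
→ t1 |89|3a|7b|5c|
→ t2 |5c|7b|3a|89|
→ t3 |3a|7b|89|5c|

RES = [0x3a, 0x7b, 0x89, 0x5c]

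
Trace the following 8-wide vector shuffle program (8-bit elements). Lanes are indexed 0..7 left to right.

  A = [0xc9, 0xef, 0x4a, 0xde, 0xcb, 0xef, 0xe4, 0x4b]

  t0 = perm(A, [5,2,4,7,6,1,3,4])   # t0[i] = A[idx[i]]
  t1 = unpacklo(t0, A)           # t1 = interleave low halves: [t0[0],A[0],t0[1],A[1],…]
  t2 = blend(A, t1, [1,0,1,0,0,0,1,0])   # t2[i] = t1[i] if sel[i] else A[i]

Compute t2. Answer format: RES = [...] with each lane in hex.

RES = [0xef, 0xef, 0x4a, 0xde, 0xcb, 0xef, 0x4b, 0x4b]

t0 = [0xef, 0x4a, 0xcb, 0x4b, 0xe4, 0xef, 0xde, 0xcb]
t1 = [0xef, 0xc9, 0x4a, 0xef, 0xcb, 0x4a, 0x4b, 0xde]
t2 = [0xef, 0xef, 0x4a, 0xde, 0xcb, 0xef, 0x4b, 0x4b]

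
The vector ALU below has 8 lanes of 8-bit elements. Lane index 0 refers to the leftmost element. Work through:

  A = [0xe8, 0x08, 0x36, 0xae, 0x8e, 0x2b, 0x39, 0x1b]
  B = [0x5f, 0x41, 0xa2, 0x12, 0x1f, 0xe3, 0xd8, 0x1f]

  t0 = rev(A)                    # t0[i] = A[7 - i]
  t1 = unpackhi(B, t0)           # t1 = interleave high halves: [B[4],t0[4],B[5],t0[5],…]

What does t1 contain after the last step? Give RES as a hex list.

RES = [ 0x1f  0xae  0xe3  0x36  0xd8  0x08  0x1f  0xe8 ]

t0 = [0x1b, 0x39, 0x2b, 0x8e, 0xae, 0x36, 0x08, 0xe8]
t1 = [0x1f, 0xae, 0xe3, 0x36, 0xd8, 0x08, 0x1f, 0xe8]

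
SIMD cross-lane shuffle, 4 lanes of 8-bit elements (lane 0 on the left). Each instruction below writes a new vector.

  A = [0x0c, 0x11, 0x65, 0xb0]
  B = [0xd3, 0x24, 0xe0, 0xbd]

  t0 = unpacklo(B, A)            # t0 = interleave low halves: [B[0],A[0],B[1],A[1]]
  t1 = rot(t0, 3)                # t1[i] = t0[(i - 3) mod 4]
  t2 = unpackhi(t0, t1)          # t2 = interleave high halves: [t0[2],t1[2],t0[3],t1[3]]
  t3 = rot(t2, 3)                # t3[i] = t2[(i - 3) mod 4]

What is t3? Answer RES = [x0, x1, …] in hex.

RES = [0x11, 0x11, 0xd3, 0x24]

t0 = [0xd3, 0x0c, 0x24, 0x11]
t1 = [0x0c, 0x24, 0x11, 0xd3]
t2 = [0x24, 0x11, 0x11, 0xd3]
t3 = [0x11, 0x11, 0xd3, 0x24]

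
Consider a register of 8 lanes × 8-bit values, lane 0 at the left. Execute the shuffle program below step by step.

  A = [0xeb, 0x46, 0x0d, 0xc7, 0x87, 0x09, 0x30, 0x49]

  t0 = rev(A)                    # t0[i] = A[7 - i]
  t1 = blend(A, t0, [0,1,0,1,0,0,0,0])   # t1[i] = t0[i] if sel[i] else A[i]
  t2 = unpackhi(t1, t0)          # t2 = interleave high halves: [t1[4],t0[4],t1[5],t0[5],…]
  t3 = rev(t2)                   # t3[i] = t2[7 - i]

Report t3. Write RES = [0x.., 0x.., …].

→ t0 |49|30|09|87|c7|0d|46|eb|
→ t1 |eb|30|0d|87|87|09|30|49|
→ t2 |87|c7|09|0d|30|46|49|eb|
→ t3 |eb|49|46|30|0d|09|c7|87|

RES = [ 0xeb  0x49  0x46  0x30  0x0d  0x09  0xc7  0x87 ]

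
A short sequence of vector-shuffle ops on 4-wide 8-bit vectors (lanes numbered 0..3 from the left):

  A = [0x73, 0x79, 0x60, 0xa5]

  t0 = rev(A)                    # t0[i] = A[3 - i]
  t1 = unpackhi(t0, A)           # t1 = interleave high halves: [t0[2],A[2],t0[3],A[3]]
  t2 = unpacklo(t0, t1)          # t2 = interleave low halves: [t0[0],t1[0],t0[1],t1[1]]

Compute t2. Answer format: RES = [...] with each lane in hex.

RES = [0xa5, 0x79, 0x60, 0x60]

→ t0 |a5|60|79|73|
→ t1 |79|60|73|a5|
→ t2 |a5|79|60|60|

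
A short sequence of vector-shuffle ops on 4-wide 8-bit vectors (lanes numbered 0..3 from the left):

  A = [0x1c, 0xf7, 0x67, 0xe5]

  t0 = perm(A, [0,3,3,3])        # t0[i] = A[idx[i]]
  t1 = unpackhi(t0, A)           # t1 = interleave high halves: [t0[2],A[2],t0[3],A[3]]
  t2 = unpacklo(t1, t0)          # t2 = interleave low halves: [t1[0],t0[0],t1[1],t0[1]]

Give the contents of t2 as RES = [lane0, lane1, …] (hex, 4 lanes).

RES = [ 0xe5  0x1c  0x67  0xe5 ]

  t0: 1c e5 e5 e5
  t1: e5 67 e5 e5
  t2: e5 1c 67 e5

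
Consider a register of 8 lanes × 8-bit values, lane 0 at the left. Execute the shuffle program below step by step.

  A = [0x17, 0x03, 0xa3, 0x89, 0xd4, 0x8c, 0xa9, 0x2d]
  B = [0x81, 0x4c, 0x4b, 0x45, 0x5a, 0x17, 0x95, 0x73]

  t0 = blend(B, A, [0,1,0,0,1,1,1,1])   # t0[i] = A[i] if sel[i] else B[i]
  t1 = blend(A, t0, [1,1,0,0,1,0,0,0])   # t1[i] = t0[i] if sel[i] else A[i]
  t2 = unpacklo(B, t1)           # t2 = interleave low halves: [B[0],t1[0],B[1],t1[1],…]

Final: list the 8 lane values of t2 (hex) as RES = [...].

→ t0 |81|03|4b|45|d4|8c|a9|2d|
→ t1 |81|03|a3|89|d4|8c|a9|2d|
→ t2 |81|81|4c|03|4b|a3|45|89|

RES = [0x81, 0x81, 0x4c, 0x03, 0x4b, 0xa3, 0x45, 0x89]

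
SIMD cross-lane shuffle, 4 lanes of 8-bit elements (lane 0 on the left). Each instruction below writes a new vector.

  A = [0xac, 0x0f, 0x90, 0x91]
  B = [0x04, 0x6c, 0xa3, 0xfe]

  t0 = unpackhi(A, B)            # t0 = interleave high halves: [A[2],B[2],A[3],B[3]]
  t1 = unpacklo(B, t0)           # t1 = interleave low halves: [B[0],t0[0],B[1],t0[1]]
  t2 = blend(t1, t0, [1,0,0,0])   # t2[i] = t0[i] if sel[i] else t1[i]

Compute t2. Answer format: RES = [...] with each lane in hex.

RES = [ 0x90  0x90  0x6c  0xa3 ]

  t0: 90 a3 91 fe
  t1: 04 90 6c a3
  t2: 90 90 6c a3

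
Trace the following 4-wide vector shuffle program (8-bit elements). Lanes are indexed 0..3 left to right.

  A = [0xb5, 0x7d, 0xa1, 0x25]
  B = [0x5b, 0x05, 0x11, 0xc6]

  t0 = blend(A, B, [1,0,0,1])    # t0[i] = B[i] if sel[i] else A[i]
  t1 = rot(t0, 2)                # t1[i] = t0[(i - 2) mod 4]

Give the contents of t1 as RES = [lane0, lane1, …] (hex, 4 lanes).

RES = [0xa1, 0xc6, 0x5b, 0x7d]

  t0: 5b 7d a1 c6
  t1: a1 c6 5b 7d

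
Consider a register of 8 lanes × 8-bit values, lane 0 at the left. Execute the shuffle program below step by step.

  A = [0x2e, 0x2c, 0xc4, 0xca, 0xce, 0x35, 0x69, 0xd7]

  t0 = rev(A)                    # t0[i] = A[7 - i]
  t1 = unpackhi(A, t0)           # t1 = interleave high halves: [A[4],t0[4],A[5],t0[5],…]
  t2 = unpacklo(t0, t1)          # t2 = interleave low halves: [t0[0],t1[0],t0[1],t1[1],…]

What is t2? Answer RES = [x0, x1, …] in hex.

RES = [ 0xd7  0xce  0x69  0xca  0x35  0x35  0xce  0xc4 ]

  t0: d7 69 35 ce ca c4 2c 2e
  t1: ce ca 35 c4 69 2c d7 2e
  t2: d7 ce 69 ca 35 35 ce c4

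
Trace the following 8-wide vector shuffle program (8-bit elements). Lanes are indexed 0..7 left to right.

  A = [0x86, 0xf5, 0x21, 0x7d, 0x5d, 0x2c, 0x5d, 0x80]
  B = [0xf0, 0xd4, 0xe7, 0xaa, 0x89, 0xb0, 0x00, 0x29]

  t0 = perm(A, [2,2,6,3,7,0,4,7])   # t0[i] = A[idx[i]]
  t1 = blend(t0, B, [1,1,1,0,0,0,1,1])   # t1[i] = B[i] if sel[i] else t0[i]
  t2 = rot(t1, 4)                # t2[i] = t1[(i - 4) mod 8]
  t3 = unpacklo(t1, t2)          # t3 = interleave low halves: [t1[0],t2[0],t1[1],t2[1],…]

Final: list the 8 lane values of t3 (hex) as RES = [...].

RES = [0xf0, 0x80, 0xd4, 0x86, 0xe7, 0x00, 0x7d, 0x29]

  t0: 21 21 5d 7d 80 86 5d 80
  t1: f0 d4 e7 7d 80 86 00 29
  t2: 80 86 00 29 f0 d4 e7 7d
  t3: f0 80 d4 86 e7 00 7d 29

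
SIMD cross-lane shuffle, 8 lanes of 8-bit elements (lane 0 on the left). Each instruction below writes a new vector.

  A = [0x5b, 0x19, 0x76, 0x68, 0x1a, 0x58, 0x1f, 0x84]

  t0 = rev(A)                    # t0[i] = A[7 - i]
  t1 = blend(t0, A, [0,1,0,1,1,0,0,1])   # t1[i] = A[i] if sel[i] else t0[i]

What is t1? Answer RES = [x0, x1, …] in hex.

t0 = [0x84, 0x1f, 0x58, 0x1a, 0x68, 0x76, 0x19, 0x5b]
t1 = [0x84, 0x19, 0x58, 0x68, 0x1a, 0x76, 0x19, 0x84]

RES = [ 0x84  0x19  0x58  0x68  0x1a  0x76  0x19  0x84 ]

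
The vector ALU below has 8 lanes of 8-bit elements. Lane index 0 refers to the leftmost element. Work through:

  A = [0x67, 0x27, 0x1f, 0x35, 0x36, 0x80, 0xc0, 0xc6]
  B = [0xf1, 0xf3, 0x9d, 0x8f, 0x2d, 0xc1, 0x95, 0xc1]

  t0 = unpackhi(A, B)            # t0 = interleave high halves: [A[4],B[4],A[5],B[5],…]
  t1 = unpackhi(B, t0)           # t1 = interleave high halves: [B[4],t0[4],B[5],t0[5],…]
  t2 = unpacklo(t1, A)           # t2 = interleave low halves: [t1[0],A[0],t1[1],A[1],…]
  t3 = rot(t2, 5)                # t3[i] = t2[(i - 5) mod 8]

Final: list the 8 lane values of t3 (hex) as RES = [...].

RES = [0x27, 0xc1, 0x1f, 0x95, 0x35, 0x2d, 0x67, 0xc0]

→ t0 |36|2d|80|c1|c0|95|c6|c1|
→ t1 |2d|c0|c1|95|95|c6|c1|c1|
→ t2 |2d|67|c0|27|c1|1f|95|35|
→ t3 |27|c1|1f|95|35|2d|67|c0|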